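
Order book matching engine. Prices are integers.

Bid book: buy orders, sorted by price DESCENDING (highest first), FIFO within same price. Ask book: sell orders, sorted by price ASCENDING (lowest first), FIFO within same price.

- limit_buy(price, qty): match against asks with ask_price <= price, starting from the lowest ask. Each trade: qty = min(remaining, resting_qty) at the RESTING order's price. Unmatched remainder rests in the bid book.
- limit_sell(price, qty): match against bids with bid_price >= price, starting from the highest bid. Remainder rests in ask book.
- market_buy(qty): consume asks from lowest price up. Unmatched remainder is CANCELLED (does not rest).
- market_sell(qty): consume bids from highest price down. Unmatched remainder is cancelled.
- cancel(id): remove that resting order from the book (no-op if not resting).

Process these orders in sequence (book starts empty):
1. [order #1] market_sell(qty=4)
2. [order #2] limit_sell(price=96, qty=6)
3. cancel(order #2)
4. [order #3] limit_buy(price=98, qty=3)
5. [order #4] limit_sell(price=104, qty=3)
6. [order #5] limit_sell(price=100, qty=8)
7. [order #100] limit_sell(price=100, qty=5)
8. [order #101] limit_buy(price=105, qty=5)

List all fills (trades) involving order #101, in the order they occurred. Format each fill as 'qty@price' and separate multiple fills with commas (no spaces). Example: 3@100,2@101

After op 1 [order #1] market_sell(qty=4): fills=none; bids=[-] asks=[-]
After op 2 [order #2] limit_sell(price=96, qty=6): fills=none; bids=[-] asks=[#2:6@96]
After op 3 cancel(order #2): fills=none; bids=[-] asks=[-]
After op 4 [order #3] limit_buy(price=98, qty=3): fills=none; bids=[#3:3@98] asks=[-]
After op 5 [order #4] limit_sell(price=104, qty=3): fills=none; bids=[#3:3@98] asks=[#4:3@104]
After op 6 [order #5] limit_sell(price=100, qty=8): fills=none; bids=[#3:3@98] asks=[#5:8@100 #4:3@104]
After op 7 [order #100] limit_sell(price=100, qty=5): fills=none; bids=[#3:3@98] asks=[#5:8@100 #100:5@100 #4:3@104]
After op 8 [order #101] limit_buy(price=105, qty=5): fills=#101x#5:5@100; bids=[#3:3@98] asks=[#5:3@100 #100:5@100 #4:3@104]

Answer: 5@100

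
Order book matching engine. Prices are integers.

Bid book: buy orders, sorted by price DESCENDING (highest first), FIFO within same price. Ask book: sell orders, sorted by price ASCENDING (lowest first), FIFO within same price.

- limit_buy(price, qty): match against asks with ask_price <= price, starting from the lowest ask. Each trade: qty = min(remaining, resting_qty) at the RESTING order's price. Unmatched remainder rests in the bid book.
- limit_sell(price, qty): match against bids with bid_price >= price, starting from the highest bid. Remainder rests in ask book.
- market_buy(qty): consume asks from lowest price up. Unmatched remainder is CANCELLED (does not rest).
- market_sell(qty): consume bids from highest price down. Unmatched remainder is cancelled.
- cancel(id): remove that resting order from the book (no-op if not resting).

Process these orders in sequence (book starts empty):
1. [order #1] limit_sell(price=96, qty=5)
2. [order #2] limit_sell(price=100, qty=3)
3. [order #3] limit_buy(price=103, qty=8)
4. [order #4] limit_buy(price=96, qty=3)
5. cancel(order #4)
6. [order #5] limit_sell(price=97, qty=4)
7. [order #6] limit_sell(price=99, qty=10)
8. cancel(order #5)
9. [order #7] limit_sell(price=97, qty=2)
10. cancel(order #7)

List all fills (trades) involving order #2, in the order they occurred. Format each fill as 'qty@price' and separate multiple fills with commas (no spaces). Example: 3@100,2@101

Answer: 3@100

Derivation:
After op 1 [order #1] limit_sell(price=96, qty=5): fills=none; bids=[-] asks=[#1:5@96]
After op 2 [order #2] limit_sell(price=100, qty=3): fills=none; bids=[-] asks=[#1:5@96 #2:3@100]
After op 3 [order #3] limit_buy(price=103, qty=8): fills=#3x#1:5@96 #3x#2:3@100; bids=[-] asks=[-]
After op 4 [order #4] limit_buy(price=96, qty=3): fills=none; bids=[#4:3@96] asks=[-]
After op 5 cancel(order #4): fills=none; bids=[-] asks=[-]
After op 6 [order #5] limit_sell(price=97, qty=4): fills=none; bids=[-] asks=[#5:4@97]
After op 7 [order #6] limit_sell(price=99, qty=10): fills=none; bids=[-] asks=[#5:4@97 #6:10@99]
After op 8 cancel(order #5): fills=none; bids=[-] asks=[#6:10@99]
After op 9 [order #7] limit_sell(price=97, qty=2): fills=none; bids=[-] asks=[#7:2@97 #6:10@99]
After op 10 cancel(order #7): fills=none; bids=[-] asks=[#6:10@99]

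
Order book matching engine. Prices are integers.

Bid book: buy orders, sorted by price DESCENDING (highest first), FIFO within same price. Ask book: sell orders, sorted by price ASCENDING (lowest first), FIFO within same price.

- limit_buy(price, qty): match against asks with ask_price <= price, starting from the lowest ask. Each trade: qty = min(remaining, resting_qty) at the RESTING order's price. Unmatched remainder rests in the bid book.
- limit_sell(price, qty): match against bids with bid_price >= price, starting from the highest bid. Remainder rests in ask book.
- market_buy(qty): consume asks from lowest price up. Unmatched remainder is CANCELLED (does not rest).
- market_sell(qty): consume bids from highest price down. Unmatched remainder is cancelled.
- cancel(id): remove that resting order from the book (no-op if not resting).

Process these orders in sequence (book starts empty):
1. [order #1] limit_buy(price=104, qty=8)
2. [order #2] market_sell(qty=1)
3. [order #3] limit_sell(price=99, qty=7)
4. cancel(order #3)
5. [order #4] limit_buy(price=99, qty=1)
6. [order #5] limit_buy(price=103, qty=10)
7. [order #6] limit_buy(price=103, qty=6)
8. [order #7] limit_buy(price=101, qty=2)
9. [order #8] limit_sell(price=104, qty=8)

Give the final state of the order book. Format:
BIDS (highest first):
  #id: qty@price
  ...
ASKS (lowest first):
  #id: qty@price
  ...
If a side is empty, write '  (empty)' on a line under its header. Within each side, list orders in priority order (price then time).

Answer: BIDS (highest first):
  #5: 10@103
  #6: 6@103
  #7: 2@101
  #4: 1@99
ASKS (lowest first):
  #8: 8@104

Derivation:
After op 1 [order #1] limit_buy(price=104, qty=8): fills=none; bids=[#1:8@104] asks=[-]
After op 2 [order #2] market_sell(qty=1): fills=#1x#2:1@104; bids=[#1:7@104] asks=[-]
After op 3 [order #3] limit_sell(price=99, qty=7): fills=#1x#3:7@104; bids=[-] asks=[-]
After op 4 cancel(order #3): fills=none; bids=[-] asks=[-]
After op 5 [order #4] limit_buy(price=99, qty=1): fills=none; bids=[#4:1@99] asks=[-]
After op 6 [order #5] limit_buy(price=103, qty=10): fills=none; bids=[#5:10@103 #4:1@99] asks=[-]
After op 7 [order #6] limit_buy(price=103, qty=6): fills=none; bids=[#5:10@103 #6:6@103 #4:1@99] asks=[-]
After op 8 [order #7] limit_buy(price=101, qty=2): fills=none; bids=[#5:10@103 #6:6@103 #7:2@101 #4:1@99] asks=[-]
After op 9 [order #8] limit_sell(price=104, qty=8): fills=none; bids=[#5:10@103 #6:6@103 #7:2@101 #4:1@99] asks=[#8:8@104]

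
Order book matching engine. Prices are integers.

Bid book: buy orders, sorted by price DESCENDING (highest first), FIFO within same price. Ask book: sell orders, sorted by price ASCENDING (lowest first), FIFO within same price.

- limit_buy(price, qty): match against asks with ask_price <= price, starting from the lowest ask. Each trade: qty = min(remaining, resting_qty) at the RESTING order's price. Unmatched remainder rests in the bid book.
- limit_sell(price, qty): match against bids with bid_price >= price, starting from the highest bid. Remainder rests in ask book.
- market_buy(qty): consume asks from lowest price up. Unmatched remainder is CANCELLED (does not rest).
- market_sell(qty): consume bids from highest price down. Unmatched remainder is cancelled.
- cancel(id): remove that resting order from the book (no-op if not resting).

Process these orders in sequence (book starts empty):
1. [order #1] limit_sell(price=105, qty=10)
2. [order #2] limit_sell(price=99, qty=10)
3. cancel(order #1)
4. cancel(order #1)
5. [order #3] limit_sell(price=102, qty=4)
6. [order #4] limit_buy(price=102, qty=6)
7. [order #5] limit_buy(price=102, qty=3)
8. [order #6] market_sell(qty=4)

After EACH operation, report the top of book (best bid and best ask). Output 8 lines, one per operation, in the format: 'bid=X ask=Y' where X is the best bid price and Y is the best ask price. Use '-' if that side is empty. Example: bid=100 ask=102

After op 1 [order #1] limit_sell(price=105, qty=10): fills=none; bids=[-] asks=[#1:10@105]
After op 2 [order #2] limit_sell(price=99, qty=10): fills=none; bids=[-] asks=[#2:10@99 #1:10@105]
After op 3 cancel(order #1): fills=none; bids=[-] asks=[#2:10@99]
After op 4 cancel(order #1): fills=none; bids=[-] asks=[#2:10@99]
After op 5 [order #3] limit_sell(price=102, qty=4): fills=none; bids=[-] asks=[#2:10@99 #3:4@102]
After op 6 [order #4] limit_buy(price=102, qty=6): fills=#4x#2:6@99; bids=[-] asks=[#2:4@99 #3:4@102]
After op 7 [order #5] limit_buy(price=102, qty=3): fills=#5x#2:3@99; bids=[-] asks=[#2:1@99 #3:4@102]
After op 8 [order #6] market_sell(qty=4): fills=none; bids=[-] asks=[#2:1@99 #3:4@102]

Answer: bid=- ask=105
bid=- ask=99
bid=- ask=99
bid=- ask=99
bid=- ask=99
bid=- ask=99
bid=- ask=99
bid=- ask=99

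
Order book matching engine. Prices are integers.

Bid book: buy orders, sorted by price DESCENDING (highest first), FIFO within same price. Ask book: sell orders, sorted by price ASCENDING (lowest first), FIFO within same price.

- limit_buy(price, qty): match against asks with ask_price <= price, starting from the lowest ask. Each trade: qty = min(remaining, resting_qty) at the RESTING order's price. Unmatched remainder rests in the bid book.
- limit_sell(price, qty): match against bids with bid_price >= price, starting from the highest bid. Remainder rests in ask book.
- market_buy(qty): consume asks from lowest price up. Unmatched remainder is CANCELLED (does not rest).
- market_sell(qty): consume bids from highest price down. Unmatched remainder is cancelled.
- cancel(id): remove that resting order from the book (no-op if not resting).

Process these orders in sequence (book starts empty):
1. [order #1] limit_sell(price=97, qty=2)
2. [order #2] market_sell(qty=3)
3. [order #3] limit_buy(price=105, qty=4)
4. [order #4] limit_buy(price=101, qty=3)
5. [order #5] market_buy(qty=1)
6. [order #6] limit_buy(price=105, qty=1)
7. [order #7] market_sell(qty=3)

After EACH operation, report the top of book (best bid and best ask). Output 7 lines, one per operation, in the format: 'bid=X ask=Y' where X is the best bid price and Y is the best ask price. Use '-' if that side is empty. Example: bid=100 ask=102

After op 1 [order #1] limit_sell(price=97, qty=2): fills=none; bids=[-] asks=[#1:2@97]
After op 2 [order #2] market_sell(qty=3): fills=none; bids=[-] asks=[#1:2@97]
After op 3 [order #3] limit_buy(price=105, qty=4): fills=#3x#1:2@97; bids=[#3:2@105] asks=[-]
After op 4 [order #4] limit_buy(price=101, qty=3): fills=none; bids=[#3:2@105 #4:3@101] asks=[-]
After op 5 [order #5] market_buy(qty=1): fills=none; bids=[#3:2@105 #4:3@101] asks=[-]
After op 6 [order #6] limit_buy(price=105, qty=1): fills=none; bids=[#3:2@105 #6:1@105 #4:3@101] asks=[-]
After op 7 [order #7] market_sell(qty=3): fills=#3x#7:2@105 #6x#7:1@105; bids=[#4:3@101] asks=[-]

Answer: bid=- ask=97
bid=- ask=97
bid=105 ask=-
bid=105 ask=-
bid=105 ask=-
bid=105 ask=-
bid=101 ask=-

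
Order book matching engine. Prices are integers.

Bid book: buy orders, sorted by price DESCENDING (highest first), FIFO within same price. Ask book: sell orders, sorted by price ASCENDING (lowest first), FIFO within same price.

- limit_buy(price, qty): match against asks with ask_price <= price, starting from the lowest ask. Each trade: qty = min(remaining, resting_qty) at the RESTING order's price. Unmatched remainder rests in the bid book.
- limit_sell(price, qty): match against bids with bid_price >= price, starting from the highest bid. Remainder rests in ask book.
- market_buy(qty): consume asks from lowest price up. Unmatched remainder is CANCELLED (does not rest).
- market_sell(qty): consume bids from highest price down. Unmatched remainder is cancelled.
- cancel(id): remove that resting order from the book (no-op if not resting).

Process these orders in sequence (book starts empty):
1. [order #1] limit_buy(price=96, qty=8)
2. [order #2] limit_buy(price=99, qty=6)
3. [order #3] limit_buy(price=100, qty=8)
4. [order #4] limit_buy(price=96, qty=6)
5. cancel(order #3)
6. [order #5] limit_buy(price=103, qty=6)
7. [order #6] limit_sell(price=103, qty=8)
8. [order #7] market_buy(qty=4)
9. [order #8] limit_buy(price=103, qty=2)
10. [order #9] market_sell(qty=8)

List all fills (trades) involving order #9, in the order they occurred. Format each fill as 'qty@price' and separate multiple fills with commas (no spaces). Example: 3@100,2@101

Answer: 2@103,6@99

Derivation:
After op 1 [order #1] limit_buy(price=96, qty=8): fills=none; bids=[#1:8@96] asks=[-]
After op 2 [order #2] limit_buy(price=99, qty=6): fills=none; bids=[#2:6@99 #1:8@96] asks=[-]
After op 3 [order #3] limit_buy(price=100, qty=8): fills=none; bids=[#3:8@100 #2:6@99 #1:8@96] asks=[-]
After op 4 [order #4] limit_buy(price=96, qty=6): fills=none; bids=[#3:8@100 #2:6@99 #1:8@96 #4:6@96] asks=[-]
After op 5 cancel(order #3): fills=none; bids=[#2:6@99 #1:8@96 #4:6@96] asks=[-]
After op 6 [order #5] limit_buy(price=103, qty=6): fills=none; bids=[#5:6@103 #2:6@99 #1:8@96 #4:6@96] asks=[-]
After op 7 [order #6] limit_sell(price=103, qty=8): fills=#5x#6:6@103; bids=[#2:6@99 #1:8@96 #4:6@96] asks=[#6:2@103]
After op 8 [order #7] market_buy(qty=4): fills=#7x#6:2@103; bids=[#2:6@99 #1:8@96 #4:6@96] asks=[-]
After op 9 [order #8] limit_buy(price=103, qty=2): fills=none; bids=[#8:2@103 #2:6@99 #1:8@96 #4:6@96] asks=[-]
After op 10 [order #9] market_sell(qty=8): fills=#8x#9:2@103 #2x#9:6@99; bids=[#1:8@96 #4:6@96] asks=[-]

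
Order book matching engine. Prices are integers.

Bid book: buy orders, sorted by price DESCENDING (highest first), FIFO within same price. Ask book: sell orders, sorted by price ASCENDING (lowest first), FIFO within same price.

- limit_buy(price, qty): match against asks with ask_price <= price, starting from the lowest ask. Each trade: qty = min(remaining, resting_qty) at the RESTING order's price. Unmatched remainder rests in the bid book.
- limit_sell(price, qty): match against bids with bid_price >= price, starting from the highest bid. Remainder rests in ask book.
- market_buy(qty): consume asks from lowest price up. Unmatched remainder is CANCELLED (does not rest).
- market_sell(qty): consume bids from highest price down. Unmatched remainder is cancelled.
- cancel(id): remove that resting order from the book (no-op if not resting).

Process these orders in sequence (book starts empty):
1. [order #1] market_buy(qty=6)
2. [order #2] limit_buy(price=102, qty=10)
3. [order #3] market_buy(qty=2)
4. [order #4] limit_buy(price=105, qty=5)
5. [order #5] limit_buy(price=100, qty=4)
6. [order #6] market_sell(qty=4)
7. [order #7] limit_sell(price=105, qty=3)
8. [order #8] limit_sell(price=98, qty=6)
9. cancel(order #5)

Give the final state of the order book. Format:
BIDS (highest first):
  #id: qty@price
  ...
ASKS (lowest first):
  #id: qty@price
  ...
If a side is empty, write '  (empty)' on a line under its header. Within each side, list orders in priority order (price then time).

Answer: BIDS (highest first):
  #2: 4@102
ASKS (lowest first):
  #7: 2@105

Derivation:
After op 1 [order #1] market_buy(qty=6): fills=none; bids=[-] asks=[-]
After op 2 [order #2] limit_buy(price=102, qty=10): fills=none; bids=[#2:10@102] asks=[-]
After op 3 [order #3] market_buy(qty=2): fills=none; bids=[#2:10@102] asks=[-]
After op 4 [order #4] limit_buy(price=105, qty=5): fills=none; bids=[#4:5@105 #2:10@102] asks=[-]
After op 5 [order #5] limit_buy(price=100, qty=4): fills=none; bids=[#4:5@105 #2:10@102 #5:4@100] asks=[-]
After op 6 [order #6] market_sell(qty=4): fills=#4x#6:4@105; bids=[#4:1@105 #2:10@102 #5:4@100] asks=[-]
After op 7 [order #7] limit_sell(price=105, qty=3): fills=#4x#7:1@105; bids=[#2:10@102 #5:4@100] asks=[#7:2@105]
After op 8 [order #8] limit_sell(price=98, qty=6): fills=#2x#8:6@102; bids=[#2:4@102 #5:4@100] asks=[#7:2@105]
After op 9 cancel(order #5): fills=none; bids=[#2:4@102] asks=[#7:2@105]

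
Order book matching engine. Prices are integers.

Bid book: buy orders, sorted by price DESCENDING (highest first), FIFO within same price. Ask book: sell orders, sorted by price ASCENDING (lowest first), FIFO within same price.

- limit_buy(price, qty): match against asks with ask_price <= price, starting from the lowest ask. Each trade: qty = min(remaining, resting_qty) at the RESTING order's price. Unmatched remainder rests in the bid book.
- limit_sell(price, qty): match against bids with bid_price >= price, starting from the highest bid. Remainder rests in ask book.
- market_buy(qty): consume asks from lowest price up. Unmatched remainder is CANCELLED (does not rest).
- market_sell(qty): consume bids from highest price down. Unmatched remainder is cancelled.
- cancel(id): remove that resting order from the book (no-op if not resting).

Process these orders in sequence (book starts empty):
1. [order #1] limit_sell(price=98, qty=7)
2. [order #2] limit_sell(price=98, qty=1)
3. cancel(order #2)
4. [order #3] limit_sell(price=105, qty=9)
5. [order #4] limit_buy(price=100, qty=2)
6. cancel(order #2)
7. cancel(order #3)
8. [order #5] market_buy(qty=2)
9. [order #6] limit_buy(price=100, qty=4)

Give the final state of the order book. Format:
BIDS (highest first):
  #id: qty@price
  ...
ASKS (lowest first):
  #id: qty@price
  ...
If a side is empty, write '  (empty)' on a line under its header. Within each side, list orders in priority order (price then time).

Answer: BIDS (highest first):
  #6: 1@100
ASKS (lowest first):
  (empty)

Derivation:
After op 1 [order #1] limit_sell(price=98, qty=7): fills=none; bids=[-] asks=[#1:7@98]
After op 2 [order #2] limit_sell(price=98, qty=1): fills=none; bids=[-] asks=[#1:7@98 #2:1@98]
After op 3 cancel(order #2): fills=none; bids=[-] asks=[#1:7@98]
After op 4 [order #3] limit_sell(price=105, qty=9): fills=none; bids=[-] asks=[#1:7@98 #3:9@105]
After op 5 [order #4] limit_buy(price=100, qty=2): fills=#4x#1:2@98; bids=[-] asks=[#1:5@98 #3:9@105]
After op 6 cancel(order #2): fills=none; bids=[-] asks=[#1:5@98 #3:9@105]
After op 7 cancel(order #3): fills=none; bids=[-] asks=[#1:5@98]
After op 8 [order #5] market_buy(qty=2): fills=#5x#1:2@98; bids=[-] asks=[#1:3@98]
After op 9 [order #6] limit_buy(price=100, qty=4): fills=#6x#1:3@98; bids=[#6:1@100] asks=[-]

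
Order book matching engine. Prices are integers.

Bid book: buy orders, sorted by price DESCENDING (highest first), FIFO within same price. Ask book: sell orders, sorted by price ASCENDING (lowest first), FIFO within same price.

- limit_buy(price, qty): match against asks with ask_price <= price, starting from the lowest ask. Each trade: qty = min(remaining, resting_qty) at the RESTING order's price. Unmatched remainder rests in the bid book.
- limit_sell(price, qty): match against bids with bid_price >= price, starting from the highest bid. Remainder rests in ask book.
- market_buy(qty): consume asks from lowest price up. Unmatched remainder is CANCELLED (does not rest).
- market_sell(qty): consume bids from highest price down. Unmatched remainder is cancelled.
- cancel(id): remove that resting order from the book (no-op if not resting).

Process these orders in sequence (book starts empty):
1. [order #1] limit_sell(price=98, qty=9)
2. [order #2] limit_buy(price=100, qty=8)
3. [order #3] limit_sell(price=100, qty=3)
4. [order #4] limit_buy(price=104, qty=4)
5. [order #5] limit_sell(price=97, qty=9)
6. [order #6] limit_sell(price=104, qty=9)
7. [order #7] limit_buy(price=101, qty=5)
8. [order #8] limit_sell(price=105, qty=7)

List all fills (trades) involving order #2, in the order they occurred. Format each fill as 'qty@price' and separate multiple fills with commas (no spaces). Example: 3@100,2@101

After op 1 [order #1] limit_sell(price=98, qty=9): fills=none; bids=[-] asks=[#1:9@98]
After op 2 [order #2] limit_buy(price=100, qty=8): fills=#2x#1:8@98; bids=[-] asks=[#1:1@98]
After op 3 [order #3] limit_sell(price=100, qty=3): fills=none; bids=[-] asks=[#1:1@98 #3:3@100]
After op 4 [order #4] limit_buy(price=104, qty=4): fills=#4x#1:1@98 #4x#3:3@100; bids=[-] asks=[-]
After op 5 [order #5] limit_sell(price=97, qty=9): fills=none; bids=[-] asks=[#5:9@97]
After op 6 [order #6] limit_sell(price=104, qty=9): fills=none; bids=[-] asks=[#5:9@97 #6:9@104]
After op 7 [order #7] limit_buy(price=101, qty=5): fills=#7x#5:5@97; bids=[-] asks=[#5:4@97 #6:9@104]
After op 8 [order #8] limit_sell(price=105, qty=7): fills=none; bids=[-] asks=[#5:4@97 #6:9@104 #8:7@105]

Answer: 8@98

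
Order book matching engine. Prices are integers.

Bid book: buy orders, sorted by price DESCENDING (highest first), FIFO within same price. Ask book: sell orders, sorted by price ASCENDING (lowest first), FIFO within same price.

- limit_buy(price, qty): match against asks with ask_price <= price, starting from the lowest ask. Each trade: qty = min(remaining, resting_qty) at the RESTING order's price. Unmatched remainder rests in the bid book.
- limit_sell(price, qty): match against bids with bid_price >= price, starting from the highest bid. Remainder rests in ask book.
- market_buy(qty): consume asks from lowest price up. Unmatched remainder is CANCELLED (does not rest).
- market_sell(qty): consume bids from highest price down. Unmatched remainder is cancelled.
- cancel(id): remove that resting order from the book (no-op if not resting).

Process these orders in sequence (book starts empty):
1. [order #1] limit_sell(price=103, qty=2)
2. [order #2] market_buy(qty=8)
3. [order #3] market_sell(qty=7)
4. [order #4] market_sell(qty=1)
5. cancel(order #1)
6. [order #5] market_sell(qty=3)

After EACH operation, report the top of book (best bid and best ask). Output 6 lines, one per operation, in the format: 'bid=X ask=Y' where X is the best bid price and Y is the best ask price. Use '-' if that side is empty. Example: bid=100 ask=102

After op 1 [order #1] limit_sell(price=103, qty=2): fills=none; bids=[-] asks=[#1:2@103]
After op 2 [order #2] market_buy(qty=8): fills=#2x#1:2@103; bids=[-] asks=[-]
After op 3 [order #3] market_sell(qty=7): fills=none; bids=[-] asks=[-]
After op 4 [order #4] market_sell(qty=1): fills=none; bids=[-] asks=[-]
After op 5 cancel(order #1): fills=none; bids=[-] asks=[-]
After op 6 [order #5] market_sell(qty=3): fills=none; bids=[-] asks=[-]

Answer: bid=- ask=103
bid=- ask=-
bid=- ask=-
bid=- ask=-
bid=- ask=-
bid=- ask=-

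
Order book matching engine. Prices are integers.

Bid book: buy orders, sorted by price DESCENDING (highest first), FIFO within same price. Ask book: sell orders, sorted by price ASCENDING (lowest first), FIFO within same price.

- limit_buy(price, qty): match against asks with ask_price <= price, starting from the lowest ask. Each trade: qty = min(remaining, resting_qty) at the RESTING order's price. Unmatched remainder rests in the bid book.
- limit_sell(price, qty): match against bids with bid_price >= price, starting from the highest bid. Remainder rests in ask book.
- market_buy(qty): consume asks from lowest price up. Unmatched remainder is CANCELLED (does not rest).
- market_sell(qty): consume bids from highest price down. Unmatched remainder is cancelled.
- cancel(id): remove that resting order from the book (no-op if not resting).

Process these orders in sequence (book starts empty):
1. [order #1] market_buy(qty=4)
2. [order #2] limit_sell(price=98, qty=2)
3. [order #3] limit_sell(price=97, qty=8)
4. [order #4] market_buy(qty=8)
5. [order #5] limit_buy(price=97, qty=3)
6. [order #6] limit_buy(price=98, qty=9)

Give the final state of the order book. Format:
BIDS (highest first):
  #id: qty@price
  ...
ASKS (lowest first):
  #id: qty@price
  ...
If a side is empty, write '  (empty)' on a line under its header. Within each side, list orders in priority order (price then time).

Answer: BIDS (highest first):
  #6: 7@98
  #5: 3@97
ASKS (lowest first):
  (empty)

Derivation:
After op 1 [order #1] market_buy(qty=4): fills=none; bids=[-] asks=[-]
After op 2 [order #2] limit_sell(price=98, qty=2): fills=none; bids=[-] asks=[#2:2@98]
After op 3 [order #3] limit_sell(price=97, qty=8): fills=none; bids=[-] asks=[#3:8@97 #2:2@98]
After op 4 [order #4] market_buy(qty=8): fills=#4x#3:8@97; bids=[-] asks=[#2:2@98]
After op 5 [order #5] limit_buy(price=97, qty=3): fills=none; bids=[#5:3@97] asks=[#2:2@98]
After op 6 [order #6] limit_buy(price=98, qty=9): fills=#6x#2:2@98; bids=[#6:7@98 #5:3@97] asks=[-]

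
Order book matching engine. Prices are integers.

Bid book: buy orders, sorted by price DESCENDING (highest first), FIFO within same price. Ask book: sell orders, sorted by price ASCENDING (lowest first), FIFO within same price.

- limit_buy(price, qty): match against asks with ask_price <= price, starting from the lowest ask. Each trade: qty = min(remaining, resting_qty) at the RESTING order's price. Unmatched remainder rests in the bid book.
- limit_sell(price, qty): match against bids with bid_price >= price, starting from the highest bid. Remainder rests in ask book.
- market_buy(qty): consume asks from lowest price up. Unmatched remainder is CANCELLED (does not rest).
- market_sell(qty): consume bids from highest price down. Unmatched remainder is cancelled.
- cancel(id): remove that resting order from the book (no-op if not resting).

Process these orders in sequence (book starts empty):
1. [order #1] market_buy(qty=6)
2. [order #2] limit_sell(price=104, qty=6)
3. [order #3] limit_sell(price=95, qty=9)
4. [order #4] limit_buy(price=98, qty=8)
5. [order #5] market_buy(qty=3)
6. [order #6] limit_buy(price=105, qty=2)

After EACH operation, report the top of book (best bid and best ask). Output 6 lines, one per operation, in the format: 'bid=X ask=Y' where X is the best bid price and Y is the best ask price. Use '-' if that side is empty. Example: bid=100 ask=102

Answer: bid=- ask=-
bid=- ask=104
bid=- ask=95
bid=- ask=95
bid=- ask=104
bid=- ask=104

Derivation:
After op 1 [order #1] market_buy(qty=6): fills=none; bids=[-] asks=[-]
After op 2 [order #2] limit_sell(price=104, qty=6): fills=none; bids=[-] asks=[#2:6@104]
After op 3 [order #3] limit_sell(price=95, qty=9): fills=none; bids=[-] asks=[#3:9@95 #2:6@104]
After op 4 [order #4] limit_buy(price=98, qty=8): fills=#4x#3:8@95; bids=[-] asks=[#3:1@95 #2:6@104]
After op 5 [order #5] market_buy(qty=3): fills=#5x#3:1@95 #5x#2:2@104; bids=[-] asks=[#2:4@104]
After op 6 [order #6] limit_buy(price=105, qty=2): fills=#6x#2:2@104; bids=[-] asks=[#2:2@104]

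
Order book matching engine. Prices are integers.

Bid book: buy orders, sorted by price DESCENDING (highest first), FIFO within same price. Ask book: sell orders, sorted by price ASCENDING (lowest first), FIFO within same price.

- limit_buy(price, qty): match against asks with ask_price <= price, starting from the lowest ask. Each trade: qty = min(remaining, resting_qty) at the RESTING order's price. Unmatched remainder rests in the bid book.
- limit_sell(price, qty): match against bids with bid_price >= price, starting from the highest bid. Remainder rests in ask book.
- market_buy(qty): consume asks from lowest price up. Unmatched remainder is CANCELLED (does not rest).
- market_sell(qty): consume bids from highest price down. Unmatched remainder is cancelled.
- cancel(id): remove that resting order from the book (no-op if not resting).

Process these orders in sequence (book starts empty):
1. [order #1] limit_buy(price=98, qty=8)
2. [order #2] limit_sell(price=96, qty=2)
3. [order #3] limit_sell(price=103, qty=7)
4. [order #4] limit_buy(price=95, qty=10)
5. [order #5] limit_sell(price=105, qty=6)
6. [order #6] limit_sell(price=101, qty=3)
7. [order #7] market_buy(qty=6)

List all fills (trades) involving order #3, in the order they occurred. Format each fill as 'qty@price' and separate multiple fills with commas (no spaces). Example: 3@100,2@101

Answer: 3@103

Derivation:
After op 1 [order #1] limit_buy(price=98, qty=8): fills=none; bids=[#1:8@98] asks=[-]
After op 2 [order #2] limit_sell(price=96, qty=2): fills=#1x#2:2@98; bids=[#1:6@98] asks=[-]
After op 3 [order #3] limit_sell(price=103, qty=7): fills=none; bids=[#1:6@98] asks=[#3:7@103]
After op 4 [order #4] limit_buy(price=95, qty=10): fills=none; bids=[#1:6@98 #4:10@95] asks=[#3:7@103]
After op 5 [order #5] limit_sell(price=105, qty=6): fills=none; bids=[#1:6@98 #4:10@95] asks=[#3:7@103 #5:6@105]
After op 6 [order #6] limit_sell(price=101, qty=3): fills=none; bids=[#1:6@98 #4:10@95] asks=[#6:3@101 #3:7@103 #5:6@105]
After op 7 [order #7] market_buy(qty=6): fills=#7x#6:3@101 #7x#3:3@103; bids=[#1:6@98 #4:10@95] asks=[#3:4@103 #5:6@105]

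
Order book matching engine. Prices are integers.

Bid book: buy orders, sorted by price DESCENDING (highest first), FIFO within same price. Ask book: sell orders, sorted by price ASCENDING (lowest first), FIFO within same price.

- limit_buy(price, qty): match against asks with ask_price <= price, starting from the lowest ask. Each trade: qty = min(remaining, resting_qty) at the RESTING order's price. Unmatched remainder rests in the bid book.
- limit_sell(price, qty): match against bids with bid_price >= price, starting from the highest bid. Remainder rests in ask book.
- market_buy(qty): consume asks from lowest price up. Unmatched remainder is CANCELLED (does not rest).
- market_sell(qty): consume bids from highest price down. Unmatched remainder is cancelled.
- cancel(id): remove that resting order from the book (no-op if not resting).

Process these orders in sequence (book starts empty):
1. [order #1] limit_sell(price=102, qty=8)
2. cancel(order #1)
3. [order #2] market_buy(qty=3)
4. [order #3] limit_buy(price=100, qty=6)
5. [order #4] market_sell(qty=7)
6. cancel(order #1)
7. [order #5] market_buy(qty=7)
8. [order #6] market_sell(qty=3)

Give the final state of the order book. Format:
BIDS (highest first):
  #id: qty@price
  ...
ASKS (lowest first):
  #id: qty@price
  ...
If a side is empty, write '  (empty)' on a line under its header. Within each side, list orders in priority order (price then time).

After op 1 [order #1] limit_sell(price=102, qty=8): fills=none; bids=[-] asks=[#1:8@102]
After op 2 cancel(order #1): fills=none; bids=[-] asks=[-]
After op 3 [order #2] market_buy(qty=3): fills=none; bids=[-] asks=[-]
After op 4 [order #3] limit_buy(price=100, qty=6): fills=none; bids=[#3:6@100] asks=[-]
After op 5 [order #4] market_sell(qty=7): fills=#3x#4:6@100; bids=[-] asks=[-]
After op 6 cancel(order #1): fills=none; bids=[-] asks=[-]
After op 7 [order #5] market_buy(qty=7): fills=none; bids=[-] asks=[-]
After op 8 [order #6] market_sell(qty=3): fills=none; bids=[-] asks=[-]

Answer: BIDS (highest first):
  (empty)
ASKS (lowest first):
  (empty)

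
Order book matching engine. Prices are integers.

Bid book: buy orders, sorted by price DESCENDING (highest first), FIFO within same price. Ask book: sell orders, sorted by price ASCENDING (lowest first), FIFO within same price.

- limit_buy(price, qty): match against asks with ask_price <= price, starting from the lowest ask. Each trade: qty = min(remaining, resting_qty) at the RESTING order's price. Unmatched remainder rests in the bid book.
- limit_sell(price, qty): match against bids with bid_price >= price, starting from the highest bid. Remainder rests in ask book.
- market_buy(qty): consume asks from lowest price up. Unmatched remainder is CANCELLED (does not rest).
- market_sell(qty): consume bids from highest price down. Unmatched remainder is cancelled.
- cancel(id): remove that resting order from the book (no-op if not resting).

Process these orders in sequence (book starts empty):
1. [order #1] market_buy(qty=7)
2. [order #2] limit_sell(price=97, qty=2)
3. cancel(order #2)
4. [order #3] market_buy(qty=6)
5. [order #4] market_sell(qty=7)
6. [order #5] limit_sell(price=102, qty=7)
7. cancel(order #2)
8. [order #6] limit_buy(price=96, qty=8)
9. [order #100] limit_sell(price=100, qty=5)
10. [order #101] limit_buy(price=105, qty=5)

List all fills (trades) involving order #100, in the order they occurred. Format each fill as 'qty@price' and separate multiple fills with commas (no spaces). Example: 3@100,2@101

Answer: 5@100

Derivation:
After op 1 [order #1] market_buy(qty=7): fills=none; bids=[-] asks=[-]
After op 2 [order #2] limit_sell(price=97, qty=2): fills=none; bids=[-] asks=[#2:2@97]
After op 3 cancel(order #2): fills=none; bids=[-] asks=[-]
After op 4 [order #3] market_buy(qty=6): fills=none; bids=[-] asks=[-]
After op 5 [order #4] market_sell(qty=7): fills=none; bids=[-] asks=[-]
After op 6 [order #5] limit_sell(price=102, qty=7): fills=none; bids=[-] asks=[#5:7@102]
After op 7 cancel(order #2): fills=none; bids=[-] asks=[#5:7@102]
After op 8 [order #6] limit_buy(price=96, qty=8): fills=none; bids=[#6:8@96] asks=[#5:7@102]
After op 9 [order #100] limit_sell(price=100, qty=5): fills=none; bids=[#6:8@96] asks=[#100:5@100 #5:7@102]
After op 10 [order #101] limit_buy(price=105, qty=5): fills=#101x#100:5@100; bids=[#6:8@96] asks=[#5:7@102]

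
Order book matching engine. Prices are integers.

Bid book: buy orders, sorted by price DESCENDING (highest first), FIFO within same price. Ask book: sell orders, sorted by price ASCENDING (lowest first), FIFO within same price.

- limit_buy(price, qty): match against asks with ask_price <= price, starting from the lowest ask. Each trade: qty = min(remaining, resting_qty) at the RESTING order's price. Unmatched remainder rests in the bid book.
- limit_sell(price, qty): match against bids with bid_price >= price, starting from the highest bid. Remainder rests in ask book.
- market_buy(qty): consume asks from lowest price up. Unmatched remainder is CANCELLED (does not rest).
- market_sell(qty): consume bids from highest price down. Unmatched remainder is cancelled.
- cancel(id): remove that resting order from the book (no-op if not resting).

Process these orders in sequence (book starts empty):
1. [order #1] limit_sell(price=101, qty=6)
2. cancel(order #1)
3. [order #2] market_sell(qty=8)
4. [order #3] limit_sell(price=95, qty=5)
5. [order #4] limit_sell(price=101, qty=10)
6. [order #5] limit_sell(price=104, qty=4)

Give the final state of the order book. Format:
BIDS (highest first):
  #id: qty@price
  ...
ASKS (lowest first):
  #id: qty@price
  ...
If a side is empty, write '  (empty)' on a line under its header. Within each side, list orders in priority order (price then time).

Answer: BIDS (highest first):
  (empty)
ASKS (lowest first):
  #3: 5@95
  #4: 10@101
  #5: 4@104

Derivation:
After op 1 [order #1] limit_sell(price=101, qty=6): fills=none; bids=[-] asks=[#1:6@101]
After op 2 cancel(order #1): fills=none; bids=[-] asks=[-]
After op 3 [order #2] market_sell(qty=8): fills=none; bids=[-] asks=[-]
After op 4 [order #3] limit_sell(price=95, qty=5): fills=none; bids=[-] asks=[#3:5@95]
After op 5 [order #4] limit_sell(price=101, qty=10): fills=none; bids=[-] asks=[#3:5@95 #4:10@101]
After op 6 [order #5] limit_sell(price=104, qty=4): fills=none; bids=[-] asks=[#3:5@95 #4:10@101 #5:4@104]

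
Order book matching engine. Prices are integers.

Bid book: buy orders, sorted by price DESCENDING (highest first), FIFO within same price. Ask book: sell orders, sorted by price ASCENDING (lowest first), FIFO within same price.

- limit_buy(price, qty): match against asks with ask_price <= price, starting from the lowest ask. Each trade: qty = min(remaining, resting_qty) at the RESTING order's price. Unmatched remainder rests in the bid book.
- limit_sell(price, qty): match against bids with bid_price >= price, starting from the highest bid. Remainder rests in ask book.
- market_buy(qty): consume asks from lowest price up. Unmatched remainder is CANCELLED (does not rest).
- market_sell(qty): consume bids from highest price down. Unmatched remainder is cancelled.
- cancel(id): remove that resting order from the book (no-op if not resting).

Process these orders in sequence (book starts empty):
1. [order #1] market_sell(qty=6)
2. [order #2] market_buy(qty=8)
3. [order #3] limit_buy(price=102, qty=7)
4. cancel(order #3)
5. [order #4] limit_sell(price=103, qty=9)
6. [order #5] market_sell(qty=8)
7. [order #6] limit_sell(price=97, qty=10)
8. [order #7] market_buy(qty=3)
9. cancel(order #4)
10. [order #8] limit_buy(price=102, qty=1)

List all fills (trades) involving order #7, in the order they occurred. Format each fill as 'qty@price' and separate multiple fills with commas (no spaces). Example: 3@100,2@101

After op 1 [order #1] market_sell(qty=6): fills=none; bids=[-] asks=[-]
After op 2 [order #2] market_buy(qty=8): fills=none; bids=[-] asks=[-]
After op 3 [order #3] limit_buy(price=102, qty=7): fills=none; bids=[#3:7@102] asks=[-]
After op 4 cancel(order #3): fills=none; bids=[-] asks=[-]
After op 5 [order #4] limit_sell(price=103, qty=9): fills=none; bids=[-] asks=[#4:9@103]
After op 6 [order #5] market_sell(qty=8): fills=none; bids=[-] asks=[#4:9@103]
After op 7 [order #6] limit_sell(price=97, qty=10): fills=none; bids=[-] asks=[#6:10@97 #4:9@103]
After op 8 [order #7] market_buy(qty=3): fills=#7x#6:3@97; bids=[-] asks=[#6:7@97 #4:9@103]
After op 9 cancel(order #4): fills=none; bids=[-] asks=[#6:7@97]
After op 10 [order #8] limit_buy(price=102, qty=1): fills=#8x#6:1@97; bids=[-] asks=[#6:6@97]

Answer: 3@97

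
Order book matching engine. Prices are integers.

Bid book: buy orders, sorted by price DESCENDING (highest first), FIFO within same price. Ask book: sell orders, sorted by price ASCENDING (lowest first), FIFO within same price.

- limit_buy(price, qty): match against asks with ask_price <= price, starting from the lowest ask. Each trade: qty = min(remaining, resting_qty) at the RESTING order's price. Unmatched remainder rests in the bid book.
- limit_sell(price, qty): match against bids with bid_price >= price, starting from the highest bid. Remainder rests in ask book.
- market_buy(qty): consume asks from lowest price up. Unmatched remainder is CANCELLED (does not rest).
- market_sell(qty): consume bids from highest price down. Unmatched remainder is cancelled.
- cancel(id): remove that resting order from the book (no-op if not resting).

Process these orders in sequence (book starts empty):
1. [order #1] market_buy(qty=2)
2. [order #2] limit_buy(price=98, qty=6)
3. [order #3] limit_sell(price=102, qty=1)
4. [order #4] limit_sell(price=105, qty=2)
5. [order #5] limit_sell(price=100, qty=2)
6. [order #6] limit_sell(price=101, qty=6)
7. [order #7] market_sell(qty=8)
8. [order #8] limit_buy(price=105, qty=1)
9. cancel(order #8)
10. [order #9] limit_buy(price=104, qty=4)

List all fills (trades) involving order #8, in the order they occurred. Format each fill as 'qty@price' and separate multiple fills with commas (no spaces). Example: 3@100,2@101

Answer: 1@100

Derivation:
After op 1 [order #1] market_buy(qty=2): fills=none; bids=[-] asks=[-]
After op 2 [order #2] limit_buy(price=98, qty=6): fills=none; bids=[#2:6@98] asks=[-]
After op 3 [order #3] limit_sell(price=102, qty=1): fills=none; bids=[#2:6@98] asks=[#3:1@102]
After op 4 [order #4] limit_sell(price=105, qty=2): fills=none; bids=[#2:6@98] asks=[#3:1@102 #4:2@105]
After op 5 [order #5] limit_sell(price=100, qty=2): fills=none; bids=[#2:6@98] asks=[#5:2@100 #3:1@102 #4:2@105]
After op 6 [order #6] limit_sell(price=101, qty=6): fills=none; bids=[#2:6@98] asks=[#5:2@100 #6:6@101 #3:1@102 #4:2@105]
After op 7 [order #7] market_sell(qty=8): fills=#2x#7:6@98; bids=[-] asks=[#5:2@100 #6:6@101 #3:1@102 #4:2@105]
After op 8 [order #8] limit_buy(price=105, qty=1): fills=#8x#5:1@100; bids=[-] asks=[#5:1@100 #6:6@101 #3:1@102 #4:2@105]
After op 9 cancel(order #8): fills=none; bids=[-] asks=[#5:1@100 #6:6@101 #3:1@102 #4:2@105]
After op 10 [order #9] limit_buy(price=104, qty=4): fills=#9x#5:1@100 #9x#6:3@101; bids=[-] asks=[#6:3@101 #3:1@102 #4:2@105]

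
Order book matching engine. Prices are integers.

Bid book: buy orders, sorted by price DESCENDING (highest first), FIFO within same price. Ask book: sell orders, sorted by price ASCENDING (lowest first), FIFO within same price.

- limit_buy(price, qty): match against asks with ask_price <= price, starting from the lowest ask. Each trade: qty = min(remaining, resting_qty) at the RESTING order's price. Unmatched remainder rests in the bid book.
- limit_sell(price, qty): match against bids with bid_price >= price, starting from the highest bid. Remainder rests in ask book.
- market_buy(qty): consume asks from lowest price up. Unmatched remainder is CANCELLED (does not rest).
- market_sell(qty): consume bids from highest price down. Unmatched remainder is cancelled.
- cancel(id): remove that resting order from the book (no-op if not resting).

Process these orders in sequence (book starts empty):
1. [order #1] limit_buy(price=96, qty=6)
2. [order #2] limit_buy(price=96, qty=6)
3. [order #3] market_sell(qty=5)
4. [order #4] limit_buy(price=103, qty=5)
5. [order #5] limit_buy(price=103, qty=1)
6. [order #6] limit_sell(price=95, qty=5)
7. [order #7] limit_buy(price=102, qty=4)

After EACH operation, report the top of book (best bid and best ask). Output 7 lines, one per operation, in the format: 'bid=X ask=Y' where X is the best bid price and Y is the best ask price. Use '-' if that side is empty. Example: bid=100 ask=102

Answer: bid=96 ask=-
bid=96 ask=-
bid=96 ask=-
bid=103 ask=-
bid=103 ask=-
bid=103 ask=-
bid=103 ask=-

Derivation:
After op 1 [order #1] limit_buy(price=96, qty=6): fills=none; bids=[#1:6@96] asks=[-]
After op 2 [order #2] limit_buy(price=96, qty=6): fills=none; bids=[#1:6@96 #2:6@96] asks=[-]
After op 3 [order #3] market_sell(qty=5): fills=#1x#3:5@96; bids=[#1:1@96 #2:6@96] asks=[-]
After op 4 [order #4] limit_buy(price=103, qty=5): fills=none; bids=[#4:5@103 #1:1@96 #2:6@96] asks=[-]
After op 5 [order #5] limit_buy(price=103, qty=1): fills=none; bids=[#4:5@103 #5:1@103 #1:1@96 #2:6@96] asks=[-]
After op 6 [order #6] limit_sell(price=95, qty=5): fills=#4x#6:5@103; bids=[#5:1@103 #1:1@96 #2:6@96] asks=[-]
After op 7 [order #7] limit_buy(price=102, qty=4): fills=none; bids=[#5:1@103 #7:4@102 #1:1@96 #2:6@96] asks=[-]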